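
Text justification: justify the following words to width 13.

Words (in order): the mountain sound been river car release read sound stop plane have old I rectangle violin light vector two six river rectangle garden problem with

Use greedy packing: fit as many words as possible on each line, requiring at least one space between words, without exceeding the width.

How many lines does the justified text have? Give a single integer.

Answer: 14

Derivation:
Line 1: ['the', 'mountain'] (min_width=12, slack=1)
Line 2: ['sound', 'been'] (min_width=10, slack=3)
Line 3: ['river', 'car'] (min_width=9, slack=4)
Line 4: ['release', 'read'] (min_width=12, slack=1)
Line 5: ['sound', 'stop'] (min_width=10, slack=3)
Line 6: ['plane', 'have'] (min_width=10, slack=3)
Line 7: ['old', 'I'] (min_width=5, slack=8)
Line 8: ['rectangle'] (min_width=9, slack=4)
Line 9: ['violin', 'light'] (min_width=12, slack=1)
Line 10: ['vector', 'two'] (min_width=10, slack=3)
Line 11: ['six', 'river'] (min_width=9, slack=4)
Line 12: ['rectangle'] (min_width=9, slack=4)
Line 13: ['garden'] (min_width=6, slack=7)
Line 14: ['problem', 'with'] (min_width=12, slack=1)
Total lines: 14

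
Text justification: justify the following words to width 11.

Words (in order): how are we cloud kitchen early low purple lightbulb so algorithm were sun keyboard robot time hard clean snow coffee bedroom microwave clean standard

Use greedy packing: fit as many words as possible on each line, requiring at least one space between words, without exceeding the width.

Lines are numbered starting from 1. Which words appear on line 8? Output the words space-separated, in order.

Line 1: ['how', 'are', 'we'] (min_width=10, slack=1)
Line 2: ['cloud'] (min_width=5, slack=6)
Line 3: ['kitchen'] (min_width=7, slack=4)
Line 4: ['early', 'low'] (min_width=9, slack=2)
Line 5: ['purple'] (min_width=6, slack=5)
Line 6: ['lightbulb'] (min_width=9, slack=2)
Line 7: ['so'] (min_width=2, slack=9)
Line 8: ['algorithm'] (min_width=9, slack=2)
Line 9: ['were', 'sun'] (min_width=8, slack=3)
Line 10: ['keyboard'] (min_width=8, slack=3)
Line 11: ['robot', 'time'] (min_width=10, slack=1)
Line 12: ['hard', 'clean'] (min_width=10, slack=1)
Line 13: ['snow', 'coffee'] (min_width=11, slack=0)
Line 14: ['bedroom'] (min_width=7, slack=4)
Line 15: ['microwave'] (min_width=9, slack=2)
Line 16: ['clean'] (min_width=5, slack=6)
Line 17: ['standard'] (min_width=8, slack=3)

Answer: algorithm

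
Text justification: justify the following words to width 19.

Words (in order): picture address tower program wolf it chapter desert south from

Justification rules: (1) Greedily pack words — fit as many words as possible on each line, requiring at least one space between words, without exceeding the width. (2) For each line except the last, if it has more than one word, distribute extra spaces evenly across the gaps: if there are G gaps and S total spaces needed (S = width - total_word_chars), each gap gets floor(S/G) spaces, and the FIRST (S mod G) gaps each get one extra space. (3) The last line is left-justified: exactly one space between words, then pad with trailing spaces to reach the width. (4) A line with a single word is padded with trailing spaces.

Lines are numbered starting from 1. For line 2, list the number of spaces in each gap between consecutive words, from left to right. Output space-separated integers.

Answer: 2 1

Derivation:
Line 1: ['picture', 'address'] (min_width=15, slack=4)
Line 2: ['tower', 'program', 'wolf'] (min_width=18, slack=1)
Line 3: ['it', 'chapter', 'desert'] (min_width=17, slack=2)
Line 4: ['south', 'from'] (min_width=10, slack=9)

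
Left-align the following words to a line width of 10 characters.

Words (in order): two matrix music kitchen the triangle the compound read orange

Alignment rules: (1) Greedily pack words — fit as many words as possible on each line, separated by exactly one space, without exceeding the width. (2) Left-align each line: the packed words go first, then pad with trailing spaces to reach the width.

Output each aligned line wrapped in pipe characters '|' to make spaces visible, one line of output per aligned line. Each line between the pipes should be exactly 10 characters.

Line 1: ['two', 'matrix'] (min_width=10, slack=0)
Line 2: ['music'] (min_width=5, slack=5)
Line 3: ['kitchen'] (min_width=7, slack=3)
Line 4: ['the'] (min_width=3, slack=7)
Line 5: ['triangle'] (min_width=8, slack=2)
Line 6: ['the'] (min_width=3, slack=7)
Line 7: ['compound'] (min_width=8, slack=2)
Line 8: ['read'] (min_width=4, slack=6)
Line 9: ['orange'] (min_width=6, slack=4)

Answer: |two matrix|
|music     |
|kitchen   |
|the       |
|triangle  |
|the       |
|compound  |
|read      |
|orange    |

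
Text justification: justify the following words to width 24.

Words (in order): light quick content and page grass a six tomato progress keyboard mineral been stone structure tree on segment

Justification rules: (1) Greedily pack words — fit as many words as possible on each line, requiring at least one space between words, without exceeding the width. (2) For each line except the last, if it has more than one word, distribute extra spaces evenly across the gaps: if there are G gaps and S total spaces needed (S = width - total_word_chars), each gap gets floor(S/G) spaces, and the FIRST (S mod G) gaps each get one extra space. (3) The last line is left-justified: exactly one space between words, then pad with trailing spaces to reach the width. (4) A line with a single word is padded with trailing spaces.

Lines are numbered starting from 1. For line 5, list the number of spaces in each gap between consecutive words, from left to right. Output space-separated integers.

Answer: 5 4

Derivation:
Line 1: ['light', 'quick', 'content', 'and'] (min_width=23, slack=1)
Line 2: ['page', 'grass', 'a', 'six', 'tomato'] (min_width=23, slack=1)
Line 3: ['progress', 'keyboard'] (min_width=17, slack=7)
Line 4: ['mineral', 'been', 'stone'] (min_width=18, slack=6)
Line 5: ['structure', 'tree', 'on'] (min_width=17, slack=7)
Line 6: ['segment'] (min_width=7, slack=17)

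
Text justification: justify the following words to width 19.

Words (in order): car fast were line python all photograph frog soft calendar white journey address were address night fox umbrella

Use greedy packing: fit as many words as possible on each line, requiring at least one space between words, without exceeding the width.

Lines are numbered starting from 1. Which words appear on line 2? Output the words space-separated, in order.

Line 1: ['car', 'fast', 'were', 'line'] (min_width=18, slack=1)
Line 2: ['python', 'all'] (min_width=10, slack=9)
Line 3: ['photograph', 'frog'] (min_width=15, slack=4)
Line 4: ['soft', 'calendar', 'white'] (min_width=19, slack=0)
Line 5: ['journey', 'address'] (min_width=15, slack=4)
Line 6: ['were', 'address', 'night'] (min_width=18, slack=1)
Line 7: ['fox', 'umbrella'] (min_width=12, slack=7)

Answer: python all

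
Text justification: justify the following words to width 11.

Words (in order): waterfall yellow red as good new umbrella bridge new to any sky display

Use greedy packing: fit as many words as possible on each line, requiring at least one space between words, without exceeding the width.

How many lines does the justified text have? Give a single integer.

Line 1: ['waterfall'] (min_width=9, slack=2)
Line 2: ['yellow', 'red'] (min_width=10, slack=1)
Line 3: ['as', 'good', 'new'] (min_width=11, slack=0)
Line 4: ['umbrella'] (min_width=8, slack=3)
Line 5: ['bridge', 'new'] (min_width=10, slack=1)
Line 6: ['to', 'any', 'sky'] (min_width=10, slack=1)
Line 7: ['display'] (min_width=7, slack=4)
Total lines: 7

Answer: 7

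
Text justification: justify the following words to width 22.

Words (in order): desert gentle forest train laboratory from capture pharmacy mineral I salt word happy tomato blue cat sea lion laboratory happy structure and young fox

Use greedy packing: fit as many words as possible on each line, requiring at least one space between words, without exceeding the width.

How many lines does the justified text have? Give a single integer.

Answer: 8

Derivation:
Line 1: ['desert', 'gentle', 'forest'] (min_width=20, slack=2)
Line 2: ['train', 'laboratory', 'from'] (min_width=21, slack=1)
Line 3: ['capture', 'pharmacy'] (min_width=16, slack=6)
Line 4: ['mineral', 'I', 'salt', 'word'] (min_width=19, slack=3)
Line 5: ['happy', 'tomato', 'blue', 'cat'] (min_width=21, slack=1)
Line 6: ['sea', 'lion', 'laboratory'] (min_width=19, slack=3)
Line 7: ['happy', 'structure', 'and'] (min_width=19, slack=3)
Line 8: ['young', 'fox'] (min_width=9, slack=13)
Total lines: 8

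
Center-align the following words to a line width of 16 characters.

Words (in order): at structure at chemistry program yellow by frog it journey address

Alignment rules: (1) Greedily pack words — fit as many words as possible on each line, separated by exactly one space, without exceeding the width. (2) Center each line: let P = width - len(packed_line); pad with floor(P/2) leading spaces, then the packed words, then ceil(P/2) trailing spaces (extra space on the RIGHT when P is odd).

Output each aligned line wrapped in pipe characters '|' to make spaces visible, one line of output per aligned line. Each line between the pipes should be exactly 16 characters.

Answer: |at structure at |
|   chemistry    |
| program yellow |
|   by frog it   |
|journey address |

Derivation:
Line 1: ['at', 'structure', 'at'] (min_width=15, slack=1)
Line 2: ['chemistry'] (min_width=9, slack=7)
Line 3: ['program', 'yellow'] (min_width=14, slack=2)
Line 4: ['by', 'frog', 'it'] (min_width=10, slack=6)
Line 5: ['journey', 'address'] (min_width=15, slack=1)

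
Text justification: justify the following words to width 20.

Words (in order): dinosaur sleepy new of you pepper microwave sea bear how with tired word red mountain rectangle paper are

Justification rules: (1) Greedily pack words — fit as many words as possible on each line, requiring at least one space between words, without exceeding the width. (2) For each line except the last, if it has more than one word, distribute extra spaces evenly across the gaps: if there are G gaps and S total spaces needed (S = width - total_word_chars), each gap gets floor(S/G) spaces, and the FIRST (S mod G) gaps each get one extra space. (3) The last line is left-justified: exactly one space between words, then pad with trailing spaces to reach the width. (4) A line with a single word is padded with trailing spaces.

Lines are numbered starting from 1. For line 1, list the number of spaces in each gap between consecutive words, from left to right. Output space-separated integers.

Line 1: ['dinosaur', 'sleepy', 'new'] (min_width=19, slack=1)
Line 2: ['of', 'you', 'pepper'] (min_width=13, slack=7)
Line 3: ['microwave', 'sea', 'bear'] (min_width=18, slack=2)
Line 4: ['how', 'with', 'tired', 'word'] (min_width=19, slack=1)
Line 5: ['red', 'mountain'] (min_width=12, slack=8)
Line 6: ['rectangle', 'paper', 'are'] (min_width=19, slack=1)

Answer: 2 1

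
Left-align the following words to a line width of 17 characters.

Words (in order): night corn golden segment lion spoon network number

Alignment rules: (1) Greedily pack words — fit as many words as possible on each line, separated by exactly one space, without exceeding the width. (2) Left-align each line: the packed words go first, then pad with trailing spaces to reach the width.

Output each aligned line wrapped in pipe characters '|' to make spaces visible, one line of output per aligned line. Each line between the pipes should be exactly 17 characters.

Line 1: ['night', 'corn', 'golden'] (min_width=17, slack=0)
Line 2: ['segment', 'lion'] (min_width=12, slack=5)
Line 3: ['spoon', 'network'] (min_width=13, slack=4)
Line 4: ['number'] (min_width=6, slack=11)

Answer: |night corn golden|
|segment lion     |
|spoon network    |
|number           |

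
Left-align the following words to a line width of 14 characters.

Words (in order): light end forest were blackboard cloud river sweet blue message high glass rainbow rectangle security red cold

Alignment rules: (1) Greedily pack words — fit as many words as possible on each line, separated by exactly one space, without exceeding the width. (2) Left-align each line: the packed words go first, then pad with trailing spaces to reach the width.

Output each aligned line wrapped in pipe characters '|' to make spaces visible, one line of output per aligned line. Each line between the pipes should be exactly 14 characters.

Answer: |light end     |
|forest were   |
|blackboard    |
|cloud river   |
|sweet blue    |
|message high  |
|glass rainbow |
|rectangle     |
|security red  |
|cold          |

Derivation:
Line 1: ['light', 'end'] (min_width=9, slack=5)
Line 2: ['forest', 'were'] (min_width=11, slack=3)
Line 3: ['blackboard'] (min_width=10, slack=4)
Line 4: ['cloud', 'river'] (min_width=11, slack=3)
Line 5: ['sweet', 'blue'] (min_width=10, slack=4)
Line 6: ['message', 'high'] (min_width=12, slack=2)
Line 7: ['glass', 'rainbow'] (min_width=13, slack=1)
Line 8: ['rectangle'] (min_width=9, slack=5)
Line 9: ['security', 'red'] (min_width=12, slack=2)
Line 10: ['cold'] (min_width=4, slack=10)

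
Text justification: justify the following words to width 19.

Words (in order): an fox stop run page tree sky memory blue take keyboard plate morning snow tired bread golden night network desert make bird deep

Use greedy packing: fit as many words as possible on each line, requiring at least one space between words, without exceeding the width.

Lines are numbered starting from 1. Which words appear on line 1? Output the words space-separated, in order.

Answer: an fox stop run

Derivation:
Line 1: ['an', 'fox', 'stop', 'run'] (min_width=15, slack=4)
Line 2: ['page', 'tree', 'sky'] (min_width=13, slack=6)
Line 3: ['memory', 'blue', 'take'] (min_width=16, slack=3)
Line 4: ['keyboard', 'plate'] (min_width=14, slack=5)
Line 5: ['morning', 'snow', 'tired'] (min_width=18, slack=1)
Line 6: ['bread', 'golden', 'night'] (min_width=18, slack=1)
Line 7: ['network', 'desert', 'make'] (min_width=19, slack=0)
Line 8: ['bird', 'deep'] (min_width=9, slack=10)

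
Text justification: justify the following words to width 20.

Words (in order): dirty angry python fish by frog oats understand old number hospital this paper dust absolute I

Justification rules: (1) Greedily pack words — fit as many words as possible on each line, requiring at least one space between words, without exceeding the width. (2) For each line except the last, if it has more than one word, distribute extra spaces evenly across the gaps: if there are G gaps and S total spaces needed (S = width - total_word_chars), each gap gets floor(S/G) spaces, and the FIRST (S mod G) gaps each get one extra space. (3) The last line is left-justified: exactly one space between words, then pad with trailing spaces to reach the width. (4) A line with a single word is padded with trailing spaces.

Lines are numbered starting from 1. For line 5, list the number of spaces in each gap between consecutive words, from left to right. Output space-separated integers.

Answer: 2 1

Derivation:
Line 1: ['dirty', 'angry', 'python'] (min_width=18, slack=2)
Line 2: ['fish', 'by', 'frog', 'oats'] (min_width=17, slack=3)
Line 3: ['understand', 'old'] (min_width=14, slack=6)
Line 4: ['number', 'hospital', 'this'] (min_width=20, slack=0)
Line 5: ['paper', 'dust', 'absolute'] (min_width=19, slack=1)
Line 6: ['I'] (min_width=1, slack=19)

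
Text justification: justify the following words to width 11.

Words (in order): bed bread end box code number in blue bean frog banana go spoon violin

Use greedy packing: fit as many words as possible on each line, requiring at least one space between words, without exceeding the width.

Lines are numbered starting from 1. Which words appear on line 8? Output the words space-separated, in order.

Line 1: ['bed', 'bread'] (min_width=9, slack=2)
Line 2: ['end', 'box'] (min_width=7, slack=4)
Line 3: ['code', 'number'] (min_width=11, slack=0)
Line 4: ['in', 'blue'] (min_width=7, slack=4)
Line 5: ['bean', 'frog'] (min_width=9, slack=2)
Line 6: ['banana', 'go'] (min_width=9, slack=2)
Line 7: ['spoon'] (min_width=5, slack=6)
Line 8: ['violin'] (min_width=6, slack=5)

Answer: violin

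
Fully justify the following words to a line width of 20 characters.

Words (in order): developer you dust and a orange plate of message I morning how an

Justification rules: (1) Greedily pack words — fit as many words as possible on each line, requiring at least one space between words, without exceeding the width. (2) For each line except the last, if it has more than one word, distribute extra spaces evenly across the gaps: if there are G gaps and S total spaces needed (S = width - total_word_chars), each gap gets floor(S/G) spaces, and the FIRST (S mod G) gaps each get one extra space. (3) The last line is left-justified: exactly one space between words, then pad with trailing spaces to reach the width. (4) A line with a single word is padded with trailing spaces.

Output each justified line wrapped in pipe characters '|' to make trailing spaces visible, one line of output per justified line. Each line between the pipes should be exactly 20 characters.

Line 1: ['developer', 'you', 'dust'] (min_width=18, slack=2)
Line 2: ['and', 'a', 'orange', 'plate'] (min_width=18, slack=2)
Line 3: ['of', 'message', 'I', 'morning'] (min_width=20, slack=0)
Line 4: ['how', 'an'] (min_width=6, slack=14)

Answer: |developer  you  dust|
|and  a  orange plate|
|of message I morning|
|how an              |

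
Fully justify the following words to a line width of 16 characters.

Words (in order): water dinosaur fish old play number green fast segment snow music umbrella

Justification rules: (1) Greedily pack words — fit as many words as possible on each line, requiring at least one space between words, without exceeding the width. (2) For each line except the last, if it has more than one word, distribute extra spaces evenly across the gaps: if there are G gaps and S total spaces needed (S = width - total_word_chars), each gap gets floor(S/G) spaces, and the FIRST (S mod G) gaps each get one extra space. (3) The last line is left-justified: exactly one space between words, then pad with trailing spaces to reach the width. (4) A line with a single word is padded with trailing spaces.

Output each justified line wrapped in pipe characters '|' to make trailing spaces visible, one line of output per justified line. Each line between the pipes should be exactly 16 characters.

Line 1: ['water', 'dinosaur'] (min_width=14, slack=2)
Line 2: ['fish', 'old', 'play'] (min_width=13, slack=3)
Line 3: ['number', 'green'] (min_width=12, slack=4)
Line 4: ['fast', 'segment'] (min_width=12, slack=4)
Line 5: ['snow', 'music'] (min_width=10, slack=6)
Line 6: ['umbrella'] (min_width=8, slack=8)

Answer: |water   dinosaur|
|fish   old  play|
|number     green|
|fast     segment|
|snow       music|
|umbrella        |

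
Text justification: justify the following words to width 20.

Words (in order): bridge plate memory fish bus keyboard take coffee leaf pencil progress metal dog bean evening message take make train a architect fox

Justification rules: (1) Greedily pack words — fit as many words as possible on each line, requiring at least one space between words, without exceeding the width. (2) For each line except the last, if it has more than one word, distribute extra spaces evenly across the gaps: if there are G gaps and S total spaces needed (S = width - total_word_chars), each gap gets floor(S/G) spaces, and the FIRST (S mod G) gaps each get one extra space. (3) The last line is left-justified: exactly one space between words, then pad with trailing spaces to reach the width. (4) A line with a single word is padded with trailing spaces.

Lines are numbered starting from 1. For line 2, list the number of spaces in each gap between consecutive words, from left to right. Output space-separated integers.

Line 1: ['bridge', 'plate', 'memory'] (min_width=19, slack=1)
Line 2: ['fish', 'bus', 'keyboard'] (min_width=17, slack=3)
Line 3: ['take', 'coffee', 'leaf'] (min_width=16, slack=4)
Line 4: ['pencil', 'progress'] (min_width=15, slack=5)
Line 5: ['metal', 'dog', 'bean'] (min_width=14, slack=6)
Line 6: ['evening', 'message', 'take'] (min_width=20, slack=0)
Line 7: ['make', 'train', 'a'] (min_width=12, slack=8)
Line 8: ['architect', 'fox'] (min_width=13, slack=7)

Answer: 3 2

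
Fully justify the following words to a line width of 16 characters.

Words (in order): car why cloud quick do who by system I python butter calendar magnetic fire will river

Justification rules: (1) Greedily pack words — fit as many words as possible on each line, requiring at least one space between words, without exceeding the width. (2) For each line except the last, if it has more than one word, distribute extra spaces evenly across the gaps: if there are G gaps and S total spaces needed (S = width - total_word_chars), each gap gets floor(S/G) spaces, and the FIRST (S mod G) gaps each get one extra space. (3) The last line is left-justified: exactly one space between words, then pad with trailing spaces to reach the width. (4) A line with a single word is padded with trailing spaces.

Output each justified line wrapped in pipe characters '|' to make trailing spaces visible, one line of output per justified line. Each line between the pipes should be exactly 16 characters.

Line 1: ['car', 'why', 'cloud'] (min_width=13, slack=3)
Line 2: ['quick', 'do', 'who', 'by'] (min_width=15, slack=1)
Line 3: ['system', 'I', 'python'] (min_width=15, slack=1)
Line 4: ['butter', 'calendar'] (min_width=15, slack=1)
Line 5: ['magnetic', 'fire'] (min_width=13, slack=3)
Line 6: ['will', 'river'] (min_width=10, slack=6)

Answer: |car   why  cloud|
|quick  do who by|
|system  I python|
|butter  calendar|
|magnetic    fire|
|will river      |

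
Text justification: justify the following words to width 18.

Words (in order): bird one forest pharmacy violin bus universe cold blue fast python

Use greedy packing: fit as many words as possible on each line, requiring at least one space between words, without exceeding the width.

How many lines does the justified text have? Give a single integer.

Answer: 4

Derivation:
Line 1: ['bird', 'one', 'forest'] (min_width=15, slack=3)
Line 2: ['pharmacy', 'violin'] (min_width=15, slack=3)
Line 3: ['bus', 'universe', 'cold'] (min_width=17, slack=1)
Line 4: ['blue', 'fast', 'python'] (min_width=16, slack=2)
Total lines: 4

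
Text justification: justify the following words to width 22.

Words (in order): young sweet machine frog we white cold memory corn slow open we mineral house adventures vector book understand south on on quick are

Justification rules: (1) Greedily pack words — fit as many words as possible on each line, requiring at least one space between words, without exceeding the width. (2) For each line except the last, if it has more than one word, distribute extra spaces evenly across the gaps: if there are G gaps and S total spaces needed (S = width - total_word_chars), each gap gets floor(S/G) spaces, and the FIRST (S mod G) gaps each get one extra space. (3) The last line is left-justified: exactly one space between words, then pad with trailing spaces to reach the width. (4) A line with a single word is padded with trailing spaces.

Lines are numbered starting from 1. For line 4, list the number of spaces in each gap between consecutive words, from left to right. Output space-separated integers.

Answer: 4 4

Derivation:
Line 1: ['young', 'sweet', 'machine'] (min_width=19, slack=3)
Line 2: ['frog', 'we', 'white', 'cold'] (min_width=18, slack=4)
Line 3: ['memory', 'corn', 'slow', 'open'] (min_width=21, slack=1)
Line 4: ['we', 'mineral', 'house'] (min_width=16, slack=6)
Line 5: ['adventures', 'vector', 'book'] (min_width=22, slack=0)
Line 6: ['understand', 'south', 'on', 'on'] (min_width=22, slack=0)
Line 7: ['quick', 'are'] (min_width=9, slack=13)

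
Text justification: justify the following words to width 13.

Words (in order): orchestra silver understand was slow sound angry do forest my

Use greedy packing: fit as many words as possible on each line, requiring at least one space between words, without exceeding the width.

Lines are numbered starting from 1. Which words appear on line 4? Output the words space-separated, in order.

Line 1: ['orchestra'] (min_width=9, slack=4)
Line 2: ['silver'] (min_width=6, slack=7)
Line 3: ['understand'] (min_width=10, slack=3)
Line 4: ['was', 'slow'] (min_width=8, slack=5)
Line 5: ['sound', 'angry'] (min_width=11, slack=2)
Line 6: ['do', 'forest', 'my'] (min_width=12, slack=1)

Answer: was slow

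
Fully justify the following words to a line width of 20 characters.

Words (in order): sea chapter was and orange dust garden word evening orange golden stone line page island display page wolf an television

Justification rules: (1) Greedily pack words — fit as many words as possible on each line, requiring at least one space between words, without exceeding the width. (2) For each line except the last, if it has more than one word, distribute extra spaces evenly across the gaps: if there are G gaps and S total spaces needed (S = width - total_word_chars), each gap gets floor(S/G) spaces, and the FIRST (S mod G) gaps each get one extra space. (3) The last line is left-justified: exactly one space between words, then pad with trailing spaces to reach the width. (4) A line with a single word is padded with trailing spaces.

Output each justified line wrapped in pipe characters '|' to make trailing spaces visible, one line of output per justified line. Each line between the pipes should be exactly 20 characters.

Answer: |sea  chapter was and|
|orange  dust  garden|
|word  evening orange|
|golden   stone  line|
|page  island display|
|page     wolf     an|
|television          |

Derivation:
Line 1: ['sea', 'chapter', 'was', 'and'] (min_width=19, slack=1)
Line 2: ['orange', 'dust', 'garden'] (min_width=18, slack=2)
Line 3: ['word', 'evening', 'orange'] (min_width=19, slack=1)
Line 4: ['golden', 'stone', 'line'] (min_width=17, slack=3)
Line 5: ['page', 'island', 'display'] (min_width=19, slack=1)
Line 6: ['page', 'wolf', 'an'] (min_width=12, slack=8)
Line 7: ['television'] (min_width=10, slack=10)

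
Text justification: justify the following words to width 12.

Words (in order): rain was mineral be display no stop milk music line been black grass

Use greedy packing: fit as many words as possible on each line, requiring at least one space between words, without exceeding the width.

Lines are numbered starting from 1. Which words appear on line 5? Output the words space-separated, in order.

Answer: music line

Derivation:
Line 1: ['rain', 'was'] (min_width=8, slack=4)
Line 2: ['mineral', 'be'] (min_width=10, slack=2)
Line 3: ['display', 'no'] (min_width=10, slack=2)
Line 4: ['stop', 'milk'] (min_width=9, slack=3)
Line 5: ['music', 'line'] (min_width=10, slack=2)
Line 6: ['been', 'black'] (min_width=10, slack=2)
Line 7: ['grass'] (min_width=5, slack=7)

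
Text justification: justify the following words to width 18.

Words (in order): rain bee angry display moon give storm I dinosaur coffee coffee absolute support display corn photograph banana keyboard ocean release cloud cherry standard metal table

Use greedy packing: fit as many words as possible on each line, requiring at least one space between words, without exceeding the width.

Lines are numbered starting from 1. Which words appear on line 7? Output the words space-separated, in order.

Answer: photograph banana

Derivation:
Line 1: ['rain', 'bee', 'angry'] (min_width=14, slack=4)
Line 2: ['display', 'moon', 'give'] (min_width=17, slack=1)
Line 3: ['storm', 'I', 'dinosaur'] (min_width=16, slack=2)
Line 4: ['coffee', 'coffee'] (min_width=13, slack=5)
Line 5: ['absolute', 'support'] (min_width=16, slack=2)
Line 6: ['display', 'corn'] (min_width=12, slack=6)
Line 7: ['photograph', 'banana'] (min_width=17, slack=1)
Line 8: ['keyboard', 'ocean'] (min_width=14, slack=4)
Line 9: ['release', 'cloud'] (min_width=13, slack=5)
Line 10: ['cherry', 'standard'] (min_width=15, slack=3)
Line 11: ['metal', 'table'] (min_width=11, slack=7)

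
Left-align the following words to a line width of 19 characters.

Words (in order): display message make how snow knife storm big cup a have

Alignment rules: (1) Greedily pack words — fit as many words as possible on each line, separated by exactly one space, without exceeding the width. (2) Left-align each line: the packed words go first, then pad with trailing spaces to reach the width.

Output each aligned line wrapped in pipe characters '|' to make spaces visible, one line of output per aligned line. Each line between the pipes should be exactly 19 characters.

Answer: |display message    |
|make how snow knife|
|storm big cup a    |
|have               |

Derivation:
Line 1: ['display', 'message'] (min_width=15, slack=4)
Line 2: ['make', 'how', 'snow', 'knife'] (min_width=19, slack=0)
Line 3: ['storm', 'big', 'cup', 'a'] (min_width=15, slack=4)
Line 4: ['have'] (min_width=4, slack=15)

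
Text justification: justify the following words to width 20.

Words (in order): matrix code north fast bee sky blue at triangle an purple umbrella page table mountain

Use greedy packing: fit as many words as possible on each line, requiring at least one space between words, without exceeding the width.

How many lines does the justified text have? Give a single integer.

Line 1: ['matrix', 'code', 'north'] (min_width=17, slack=3)
Line 2: ['fast', 'bee', 'sky', 'blue', 'at'] (min_width=20, slack=0)
Line 3: ['triangle', 'an', 'purple'] (min_width=18, slack=2)
Line 4: ['umbrella', 'page', 'table'] (min_width=19, slack=1)
Line 5: ['mountain'] (min_width=8, slack=12)
Total lines: 5

Answer: 5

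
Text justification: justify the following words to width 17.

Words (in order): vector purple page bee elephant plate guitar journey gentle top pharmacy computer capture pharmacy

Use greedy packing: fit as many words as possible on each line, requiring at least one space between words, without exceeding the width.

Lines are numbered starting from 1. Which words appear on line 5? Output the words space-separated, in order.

Answer: top pharmacy

Derivation:
Line 1: ['vector', 'purple'] (min_width=13, slack=4)
Line 2: ['page', 'bee', 'elephant'] (min_width=17, slack=0)
Line 3: ['plate', 'guitar'] (min_width=12, slack=5)
Line 4: ['journey', 'gentle'] (min_width=14, slack=3)
Line 5: ['top', 'pharmacy'] (min_width=12, slack=5)
Line 6: ['computer', 'capture'] (min_width=16, slack=1)
Line 7: ['pharmacy'] (min_width=8, slack=9)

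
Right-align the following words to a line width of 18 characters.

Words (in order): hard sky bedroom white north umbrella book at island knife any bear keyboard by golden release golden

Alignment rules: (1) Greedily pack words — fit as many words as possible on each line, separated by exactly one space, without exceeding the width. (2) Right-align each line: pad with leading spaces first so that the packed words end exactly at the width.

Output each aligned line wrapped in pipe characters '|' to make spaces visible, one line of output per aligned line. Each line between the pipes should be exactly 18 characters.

Line 1: ['hard', 'sky', 'bedroom'] (min_width=16, slack=2)
Line 2: ['white', 'north'] (min_width=11, slack=7)
Line 3: ['umbrella', 'book', 'at'] (min_width=16, slack=2)
Line 4: ['island', 'knife', 'any'] (min_width=16, slack=2)
Line 5: ['bear', 'keyboard', 'by'] (min_width=16, slack=2)
Line 6: ['golden', 'release'] (min_width=14, slack=4)
Line 7: ['golden'] (min_width=6, slack=12)

Answer: |  hard sky bedroom|
|       white north|
|  umbrella book at|
|  island knife any|
|  bear keyboard by|
|    golden release|
|            golden|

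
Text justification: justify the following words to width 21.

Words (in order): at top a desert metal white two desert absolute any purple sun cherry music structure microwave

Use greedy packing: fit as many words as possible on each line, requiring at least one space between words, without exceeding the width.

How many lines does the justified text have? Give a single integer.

Answer: 5

Derivation:
Line 1: ['at', 'top', 'a', 'desert', 'metal'] (min_width=21, slack=0)
Line 2: ['white', 'two', 'desert'] (min_width=16, slack=5)
Line 3: ['absolute', 'any', 'purple'] (min_width=19, slack=2)
Line 4: ['sun', 'cherry', 'music'] (min_width=16, slack=5)
Line 5: ['structure', 'microwave'] (min_width=19, slack=2)
Total lines: 5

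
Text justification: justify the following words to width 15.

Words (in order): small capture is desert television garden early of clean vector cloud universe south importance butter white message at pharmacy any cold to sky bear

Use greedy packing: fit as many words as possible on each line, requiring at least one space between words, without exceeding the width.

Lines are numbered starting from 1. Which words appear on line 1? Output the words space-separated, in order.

Answer: small capture

Derivation:
Line 1: ['small', 'capture'] (min_width=13, slack=2)
Line 2: ['is', 'desert'] (min_width=9, slack=6)
Line 3: ['television'] (min_width=10, slack=5)
Line 4: ['garden', 'early', 'of'] (min_width=15, slack=0)
Line 5: ['clean', 'vector'] (min_width=12, slack=3)
Line 6: ['cloud', 'universe'] (min_width=14, slack=1)
Line 7: ['south'] (min_width=5, slack=10)
Line 8: ['importance'] (min_width=10, slack=5)
Line 9: ['butter', 'white'] (min_width=12, slack=3)
Line 10: ['message', 'at'] (min_width=10, slack=5)
Line 11: ['pharmacy', 'any'] (min_width=12, slack=3)
Line 12: ['cold', 'to', 'sky'] (min_width=11, slack=4)
Line 13: ['bear'] (min_width=4, slack=11)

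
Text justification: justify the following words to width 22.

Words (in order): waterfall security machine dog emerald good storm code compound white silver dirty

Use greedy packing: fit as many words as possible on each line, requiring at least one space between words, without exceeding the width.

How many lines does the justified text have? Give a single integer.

Answer: 5

Derivation:
Line 1: ['waterfall', 'security'] (min_width=18, slack=4)
Line 2: ['machine', 'dog', 'emerald'] (min_width=19, slack=3)
Line 3: ['good', 'storm', 'code'] (min_width=15, slack=7)
Line 4: ['compound', 'white', 'silver'] (min_width=21, slack=1)
Line 5: ['dirty'] (min_width=5, slack=17)
Total lines: 5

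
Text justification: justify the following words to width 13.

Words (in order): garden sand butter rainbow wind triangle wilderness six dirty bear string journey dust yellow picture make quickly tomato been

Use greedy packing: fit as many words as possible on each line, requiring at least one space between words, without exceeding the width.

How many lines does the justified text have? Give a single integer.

Answer: 12

Derivation:
Line 1: ['garden', 'sand'] (min_width=11, slack=2)
Line 2: ['butter'] (min_width=6, slack=7)
Line 3: ['rainbow', 'wind'] (min_width=12, slack=1)
Line 4: ['triangle'] (min_width=8, slack=5)
Line 5: ['wilderness'] (min_width=10, slack=3)
Line 6: ['six', 'dirty'] (min_width=9, slack=4)
Line 7: ['bear', 'string'] (min_width=11, slack=2)
Line 8: ['journey', 'dust'] (min_width=12, slack=1)
Line 9: ['yellow'] (min_width=6, slack=7)
Line 10: ['picture', 'make'] (min_width=12, slack=1)
Line 11: ['quickly'] (min_width=7, slack=6)
Line 12: ['tomato', 'been'] (min_width=11, slack=2)
Total lines: 12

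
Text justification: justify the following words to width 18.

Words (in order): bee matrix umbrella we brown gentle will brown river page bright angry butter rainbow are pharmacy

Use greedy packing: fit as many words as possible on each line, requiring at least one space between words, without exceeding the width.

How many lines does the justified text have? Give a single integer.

Answer: 7

Derivation:
Line 1: ['bee', 'matrix'] (min_width=10, slack=8)
Line 2: ['umbrella', 'we', 'brown'] (min_width=17, slack=1)
Line 3: ['gentle', 'will', 'brown'] (min_width=17, slack=1)
Line 4: ['river', 'page', 'bright'] (min_width=17, slack=1)
Line 5: ['angry', 'butter'] (min_width=12, slack=6)
Line 6: ['rainbow', 'are'] (min_width=11, slack=7)
Line 7: ['pharmacy'] (min_width=8, slack=10)
Total lines: 7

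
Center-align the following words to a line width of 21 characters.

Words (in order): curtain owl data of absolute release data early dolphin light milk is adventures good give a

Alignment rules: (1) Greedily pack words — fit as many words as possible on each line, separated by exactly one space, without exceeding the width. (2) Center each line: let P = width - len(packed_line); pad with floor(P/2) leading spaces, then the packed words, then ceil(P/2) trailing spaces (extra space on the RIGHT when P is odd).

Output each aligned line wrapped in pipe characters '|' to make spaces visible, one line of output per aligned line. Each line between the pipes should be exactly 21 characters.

Answer: | curtain owl data of |
|absolute release data|
| early dolphin light |
| milk is adventures  |
|     good give a     |

Derivation:
Line 1: ['curtain', 'owl', 'data', 'of'] (min_width=19, slack=2)
Line 2: ['absolute', 'release', 'data'] (min_width=21, slack=0)
Line 3: ['early', 'dolphin', 'light'] (min_width=19, slack=2)
Line 4: ['milk', 'is', 'adventures'] (min_width=18, slack=3)
Line 5: ['good', 'give', 'a'] (min_width=11, slack=10)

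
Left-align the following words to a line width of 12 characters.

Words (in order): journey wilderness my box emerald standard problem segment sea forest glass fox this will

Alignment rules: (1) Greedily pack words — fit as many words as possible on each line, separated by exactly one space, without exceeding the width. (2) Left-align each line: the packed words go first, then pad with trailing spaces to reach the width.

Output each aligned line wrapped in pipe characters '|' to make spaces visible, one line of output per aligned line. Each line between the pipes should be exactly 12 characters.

Line 1: ['journey'] (min_width=7, slack=5)
Line 2: ['wilderness'] (min_width=10, slack=2)
Line 3: ['my', 'box'] (min_width=6, slack=6)
Line 4: ['emerald'] (min_width=7, slack=5)
Line 5: ['standard'] (min_width=8, slack=4)
Line 6: ['problem'] (min_width=7, slack=5)
Line 7: ['segment', 'sea'] (min_width=11, slack=1)
Line 8: ['forest', 'glass'] (min_width=12, slack=0)
Line 9: ['fox', 'this'] (min_width=8, slack=4)
Line 10: ['will'] (min_width=4, slack=8)

Answer: |journey     |
|wilderness  |
|my box      |
|emerald     |
|standard    |
|problem     |
|segment sea |
|forest glass|
|fox this    |
|will        |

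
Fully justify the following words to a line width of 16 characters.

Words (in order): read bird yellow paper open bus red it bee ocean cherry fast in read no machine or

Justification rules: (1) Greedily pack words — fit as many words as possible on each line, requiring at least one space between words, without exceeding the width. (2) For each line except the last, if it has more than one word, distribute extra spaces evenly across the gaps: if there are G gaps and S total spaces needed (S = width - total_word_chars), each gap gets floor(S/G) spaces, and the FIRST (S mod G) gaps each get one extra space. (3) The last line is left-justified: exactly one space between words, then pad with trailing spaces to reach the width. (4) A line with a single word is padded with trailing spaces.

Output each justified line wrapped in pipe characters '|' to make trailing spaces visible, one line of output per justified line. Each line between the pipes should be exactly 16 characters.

Answer: |read bird yellow|
|paper  open  bus|
|red it bee ocean|
|cherry  fast  in|
|read  no machine|
|or              |

Derivation:
Line 1: ['read', 'bird', 'yellow'] (min_width=16, slack=0)
Line 2: ['paper', 'open', 'bus'] (min_width=14, slack=2)
Line 3: ['red', 'it', 'bee', 'ocean'] (min_width=16, slack=0)
Line 4: ['cherry', 'fast', 'in'] (min_width=14, slack=2)
Line 5: ['read', 'no', 'machine'] (min_width=15, slack=1)
Line 6: ['or'] (min_width=2, slack=14)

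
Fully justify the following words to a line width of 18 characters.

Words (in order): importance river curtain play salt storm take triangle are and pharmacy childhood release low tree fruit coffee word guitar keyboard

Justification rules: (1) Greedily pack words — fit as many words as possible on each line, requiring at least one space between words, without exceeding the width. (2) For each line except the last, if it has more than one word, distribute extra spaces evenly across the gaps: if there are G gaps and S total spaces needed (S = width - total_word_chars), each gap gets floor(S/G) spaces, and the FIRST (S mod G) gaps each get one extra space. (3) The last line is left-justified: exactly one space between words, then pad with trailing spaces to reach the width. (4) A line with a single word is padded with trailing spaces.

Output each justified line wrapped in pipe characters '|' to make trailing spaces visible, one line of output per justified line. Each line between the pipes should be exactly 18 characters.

Line 1: ['importance', 'river'] (min_width=16, slack=2)
Line 2: ['curtain', 'play', 'salt'] (min_width=17, slack=1)
Line 3: ['storm', 'take'] (min_width=10, slack=8)
Line 4: ['triangle', 'are', 'and'] (min_width=16, slack=2)
Line 5: ['pharmacy', 'childhood'] (min_width=18, slack=0)
Line 6: ['release', 'low', 'tree'] (min_width=16, slack=2)
Line 7: ['fruit', 'coffee', 'word'] (min_width=17, slack=1)
Line 8: ['guitar', 'keyboard'] (min_width=15, slack=3)

Answer: |importance   river|
|curtain  play salt|
|storm         take|
|triangle  are  and|
|pharmacy childhood|
|release  low  tree|
|fruit  coffee word|
|guitar keyboard   |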